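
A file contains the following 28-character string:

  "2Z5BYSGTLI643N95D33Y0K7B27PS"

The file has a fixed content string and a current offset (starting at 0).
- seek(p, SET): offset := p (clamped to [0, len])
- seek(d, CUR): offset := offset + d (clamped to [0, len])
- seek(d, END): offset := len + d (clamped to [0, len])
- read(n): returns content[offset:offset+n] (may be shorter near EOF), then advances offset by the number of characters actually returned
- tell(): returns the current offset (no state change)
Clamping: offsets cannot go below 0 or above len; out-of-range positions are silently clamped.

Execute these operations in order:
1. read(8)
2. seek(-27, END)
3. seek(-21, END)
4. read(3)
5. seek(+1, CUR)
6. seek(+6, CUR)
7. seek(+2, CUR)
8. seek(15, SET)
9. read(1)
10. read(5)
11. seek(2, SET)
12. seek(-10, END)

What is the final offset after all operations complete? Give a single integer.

Answer: 18

Derivation:
After 1 (read(8)): returned '2Z5BYSGT', offset=8
After 2 (seek(-27, END)): offset=1
After 3 (seek(-21, END)): offset=7
After 4 (read(3)): returned 'TLI', offset=10
After 5 (seek(+1, CUR)): offset=11
After 6 (seek(+6, CUR)): offset=17
After 7 (seek(+2, CUR)): offset=19
After 8 (seek(15, SET)): offset=15
After 9 (read(1)): returned '5', offset=16
After 10 (read(5)): returned 'D33Y0', offset=21
After 11 (seek(2, SET)): offset=2
After 12 (seek(-10, END)): offset=18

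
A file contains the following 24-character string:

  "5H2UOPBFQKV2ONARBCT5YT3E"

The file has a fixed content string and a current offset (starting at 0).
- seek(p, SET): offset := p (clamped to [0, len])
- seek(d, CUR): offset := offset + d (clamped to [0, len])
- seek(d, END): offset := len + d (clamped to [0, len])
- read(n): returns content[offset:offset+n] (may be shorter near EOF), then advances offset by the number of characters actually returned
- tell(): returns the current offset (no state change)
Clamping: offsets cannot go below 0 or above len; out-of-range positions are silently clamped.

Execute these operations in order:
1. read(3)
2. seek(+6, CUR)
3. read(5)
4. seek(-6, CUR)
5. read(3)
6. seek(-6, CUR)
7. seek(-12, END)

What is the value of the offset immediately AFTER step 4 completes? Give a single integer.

Answer: 8

Derivation:
After 1 (read(3)): returned '5H2', offset=3
After 2 (seek(+6, CUR)): offset=9
After 3 (read(5)): returned 'KV2ON', offset=14
After 4 (seek(-6, CUR)): offset=8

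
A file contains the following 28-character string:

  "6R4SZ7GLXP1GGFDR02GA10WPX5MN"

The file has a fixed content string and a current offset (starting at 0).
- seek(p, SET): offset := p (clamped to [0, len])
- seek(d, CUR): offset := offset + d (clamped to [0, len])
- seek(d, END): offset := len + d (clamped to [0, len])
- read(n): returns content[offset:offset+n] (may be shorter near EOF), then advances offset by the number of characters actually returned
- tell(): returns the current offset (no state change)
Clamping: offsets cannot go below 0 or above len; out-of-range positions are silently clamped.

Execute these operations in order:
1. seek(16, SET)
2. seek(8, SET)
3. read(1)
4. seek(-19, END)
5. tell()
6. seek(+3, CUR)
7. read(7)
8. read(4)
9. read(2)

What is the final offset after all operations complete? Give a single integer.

Answer: 25

Derivation:
After 1 (seek(16, SET)): offset=16
After 2 (seek(8, SET)): offset=8
After 3 (read(1)): returned 'X', offset=9
After 4 (seek(-19, END)): offset=9
After 5 (tell()): offset=9
After 6 (seek(+3, CUR)): offset=12
After 7 (read(7)): returned 'GFDR02G', offset=19
After 8 (read(4)): returned 'A10W', offset=23
After 9 (read(2)): returned 'PX', offset=25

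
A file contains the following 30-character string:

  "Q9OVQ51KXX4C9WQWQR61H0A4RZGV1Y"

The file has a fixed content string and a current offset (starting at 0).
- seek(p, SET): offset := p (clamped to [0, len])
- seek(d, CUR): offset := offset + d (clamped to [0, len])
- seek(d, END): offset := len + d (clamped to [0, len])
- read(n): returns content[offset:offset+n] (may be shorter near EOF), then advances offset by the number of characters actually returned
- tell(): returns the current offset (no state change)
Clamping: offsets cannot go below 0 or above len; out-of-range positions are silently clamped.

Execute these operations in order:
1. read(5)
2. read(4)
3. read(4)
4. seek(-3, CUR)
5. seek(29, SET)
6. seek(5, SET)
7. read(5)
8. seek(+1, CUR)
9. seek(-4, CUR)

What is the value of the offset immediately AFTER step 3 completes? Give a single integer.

After 1 (read(5)): returned 'Q9OVQ', offset=5
After 2 (read(4)): returned '51KX', offset=9
After 3 (read(4)): returned 'X4C9', offset=13

Answer: 13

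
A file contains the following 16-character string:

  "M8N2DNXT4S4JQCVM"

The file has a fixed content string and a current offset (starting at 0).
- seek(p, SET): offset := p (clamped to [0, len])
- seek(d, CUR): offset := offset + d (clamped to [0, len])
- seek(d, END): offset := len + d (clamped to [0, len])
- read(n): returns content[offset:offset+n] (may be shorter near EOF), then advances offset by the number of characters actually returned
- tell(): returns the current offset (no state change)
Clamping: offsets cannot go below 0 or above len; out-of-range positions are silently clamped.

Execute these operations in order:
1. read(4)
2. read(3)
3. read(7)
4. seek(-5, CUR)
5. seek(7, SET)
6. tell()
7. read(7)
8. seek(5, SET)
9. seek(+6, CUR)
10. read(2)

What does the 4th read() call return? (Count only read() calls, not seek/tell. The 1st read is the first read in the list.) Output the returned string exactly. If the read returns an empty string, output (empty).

Answer: T4S4JQC

Derivation:
After 1 (read(4)): returned 'M8N2', offset=4
After 2 (read(3)): returned 'DNX', offset=7
After 3 (read(7)): returned 'T4S4JQC', offset=14
After 4 (seek(-5, CUR)): offset=9
After 5 (seek(7, SET)): offset=7
After 6 (tell()): offset=7
After 7 (read(7)): returned 'T4S4JQC', offset=14
After 8 (seek(5, SET)): offset=5
After 9 (seek(+6, CUR)): offset=11
After 10 (read(2)): returned 'JQ', offset=13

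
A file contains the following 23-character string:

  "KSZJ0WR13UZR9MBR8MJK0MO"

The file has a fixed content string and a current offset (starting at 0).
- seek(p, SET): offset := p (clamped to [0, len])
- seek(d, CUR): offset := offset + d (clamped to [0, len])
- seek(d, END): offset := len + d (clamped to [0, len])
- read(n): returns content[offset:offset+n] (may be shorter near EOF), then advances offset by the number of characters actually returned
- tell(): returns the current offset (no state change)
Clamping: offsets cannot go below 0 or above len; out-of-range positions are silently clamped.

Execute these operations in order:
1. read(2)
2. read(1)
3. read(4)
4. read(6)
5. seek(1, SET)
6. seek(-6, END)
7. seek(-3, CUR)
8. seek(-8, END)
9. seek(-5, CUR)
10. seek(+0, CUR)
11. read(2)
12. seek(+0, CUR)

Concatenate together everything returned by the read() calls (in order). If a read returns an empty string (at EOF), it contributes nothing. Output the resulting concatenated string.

Answer: KSZJ0WR13UZR9ZR

Derivation:
After 1 (read(2)): returned 'KS', offset=2
After 2 (read(1)): returned 'Z', offset=3
After 3 (read(4)): returned 'J0WR', offset=7
After 4 (read(6)): returned '13UZR9', offset=13
After 5 (seek(1, SET)): offset=1
After 6 (seek(-6, END)): offset=17
After 7 (seek(-3, CUR)): offset=14
After 8 (seek(-8, END)): offset=15
After 9 (seek(-5, CUR)): offset=10
After 10 (seek(+0, CUR)): offset=10
After 11 (read(2)): returned 'ZR', offset=12
After 12 (seek(+0, CUR)): offset=12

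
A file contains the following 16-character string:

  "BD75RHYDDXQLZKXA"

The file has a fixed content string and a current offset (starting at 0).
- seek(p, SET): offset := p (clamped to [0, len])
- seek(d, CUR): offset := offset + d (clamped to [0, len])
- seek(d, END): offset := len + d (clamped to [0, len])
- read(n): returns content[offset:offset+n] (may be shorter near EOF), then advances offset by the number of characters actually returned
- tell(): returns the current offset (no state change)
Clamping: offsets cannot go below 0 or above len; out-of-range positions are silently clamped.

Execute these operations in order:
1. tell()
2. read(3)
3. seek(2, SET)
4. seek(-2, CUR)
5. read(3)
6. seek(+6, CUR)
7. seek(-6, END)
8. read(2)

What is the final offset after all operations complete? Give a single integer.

Answer: 12

Derivation:
After 1 (tell()): offset=0
After 2 (read(3)): returned 'BD7', offset=3
After 3 (seek(2, SET)): offset=2
After 4 (seek(-2, CUR)): offset=0
After 5 (read(3)): returned 'BD7', offset=3
After 6 (seek(+6, CUR)): offset=9
After 7 (seek(-6, END)): offset=10
After 8 (read(2)): returned 'QL', offset=12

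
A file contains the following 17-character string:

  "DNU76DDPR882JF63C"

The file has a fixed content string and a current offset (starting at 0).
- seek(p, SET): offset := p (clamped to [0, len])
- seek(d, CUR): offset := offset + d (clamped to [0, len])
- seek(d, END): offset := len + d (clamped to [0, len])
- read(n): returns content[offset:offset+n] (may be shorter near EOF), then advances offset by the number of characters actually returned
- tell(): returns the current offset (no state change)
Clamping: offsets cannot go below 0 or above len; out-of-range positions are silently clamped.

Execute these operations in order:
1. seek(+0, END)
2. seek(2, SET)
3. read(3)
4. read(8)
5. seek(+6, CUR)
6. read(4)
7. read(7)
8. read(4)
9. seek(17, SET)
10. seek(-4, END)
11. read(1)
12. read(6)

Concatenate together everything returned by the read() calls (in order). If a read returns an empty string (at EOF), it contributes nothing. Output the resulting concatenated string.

After 1 (seek(+0, END)): offset=17
After 2 (seek(2, SET)): offset=2
After 3 (read(3)): returned 'U76', offset=5
After 4 (read(8)): returned 'DDPR882J', offset=13
After 5 (seek(+6, CUR)): offset=17
After 6 (read(4)): returned '', offset=17
After 7 (read(7)): returned '', offset=17
After 8 (read(4)): returned '', offset=17
After 9 (seek(17, SET)): offset=17
After 10 (seek(-4, END)): offset=13
After 11 (read(1)): returned 'F', offset=14
After 12 (read(6)): returned '63C', offset=17

Answer: U76DDPR882JF63C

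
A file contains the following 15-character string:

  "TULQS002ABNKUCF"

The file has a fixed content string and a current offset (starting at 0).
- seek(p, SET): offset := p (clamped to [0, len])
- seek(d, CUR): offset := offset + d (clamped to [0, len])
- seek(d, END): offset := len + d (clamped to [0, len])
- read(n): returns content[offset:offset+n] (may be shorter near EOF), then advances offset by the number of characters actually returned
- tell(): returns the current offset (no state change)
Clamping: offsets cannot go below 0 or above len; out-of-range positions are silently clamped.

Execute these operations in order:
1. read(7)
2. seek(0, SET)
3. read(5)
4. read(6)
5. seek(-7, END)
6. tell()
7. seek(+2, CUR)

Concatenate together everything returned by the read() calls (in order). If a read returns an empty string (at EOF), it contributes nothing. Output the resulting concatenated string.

After 1 (read(7)): returned 'TULQS00', offset=7
After 2 (seek(0, SET)): offset=0
After 3 (read(5)): returned 'TULQS', offset=5
After 4 (read(6)): returned '002ABN', offset=11
After 5 (seek(-7, END)): offset=8
After 6 (tell()): offset=8
After 7 (seek(+2, CUR)): offset=10

Answer: TULQS00TULQS002ABN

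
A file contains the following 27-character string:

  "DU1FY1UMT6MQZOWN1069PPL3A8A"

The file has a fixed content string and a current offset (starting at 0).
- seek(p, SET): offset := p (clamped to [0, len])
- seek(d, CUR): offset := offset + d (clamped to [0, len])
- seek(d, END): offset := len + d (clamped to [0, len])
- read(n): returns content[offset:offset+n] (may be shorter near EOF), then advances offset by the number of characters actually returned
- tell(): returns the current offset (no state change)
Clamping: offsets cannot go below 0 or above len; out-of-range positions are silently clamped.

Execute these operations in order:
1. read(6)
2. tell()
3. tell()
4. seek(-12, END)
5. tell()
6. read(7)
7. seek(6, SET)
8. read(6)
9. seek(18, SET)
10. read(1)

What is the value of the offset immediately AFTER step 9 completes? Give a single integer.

After 1 (read(6)): returned 'DU1FY1', offset=6
After 2 (tell()): offset=6
After 3 (tell()): offset=6
After 4 (seek(-12, END)): offset=15
After 5 (tell()): offset=15
After 6 (read(7)): returned 'N1069PP', offset=22
After 7 (seek(6, SET)): offset=6
After 8 (read(6)): returned 'UMT6MQ', offset=12
After 9 (seek(18, SET)): offset=18

Answer: 18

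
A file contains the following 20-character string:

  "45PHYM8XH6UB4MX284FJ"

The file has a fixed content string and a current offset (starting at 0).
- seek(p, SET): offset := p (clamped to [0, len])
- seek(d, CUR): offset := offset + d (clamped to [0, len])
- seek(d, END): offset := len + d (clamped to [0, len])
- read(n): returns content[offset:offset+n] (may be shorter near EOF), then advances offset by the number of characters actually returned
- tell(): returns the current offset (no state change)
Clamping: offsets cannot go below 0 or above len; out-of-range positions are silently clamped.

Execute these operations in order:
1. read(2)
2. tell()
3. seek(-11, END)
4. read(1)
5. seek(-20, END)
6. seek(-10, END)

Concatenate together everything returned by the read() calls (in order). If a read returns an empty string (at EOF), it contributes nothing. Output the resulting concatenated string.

Answer: 456

Derivation:
After 1 (read(2)): returned '45', offset=2
After 2 (tell()): offset=2
After 3 (seek(-11, END)): offset=9
After 4 (read(1)): returned '6', offset=10
After 5 (seek(-20, END)): offset=0
After 6 (seek(-10, END)): offset=10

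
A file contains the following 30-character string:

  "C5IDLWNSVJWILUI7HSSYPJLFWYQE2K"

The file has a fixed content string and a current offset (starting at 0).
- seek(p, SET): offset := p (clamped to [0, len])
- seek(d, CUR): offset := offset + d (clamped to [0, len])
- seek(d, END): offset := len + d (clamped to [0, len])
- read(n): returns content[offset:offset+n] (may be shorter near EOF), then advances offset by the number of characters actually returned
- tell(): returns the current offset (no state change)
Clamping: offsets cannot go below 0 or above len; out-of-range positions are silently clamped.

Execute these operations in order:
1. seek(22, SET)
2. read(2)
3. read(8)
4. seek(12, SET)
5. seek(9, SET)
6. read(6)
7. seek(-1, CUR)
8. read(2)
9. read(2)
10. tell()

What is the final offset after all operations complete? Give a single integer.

Answer: 18

Derivation:
After 1 (seek(22, SET)): offset=22
After 2 (read(2)): returned 'LF', offset=24
After 3 (read(8)): returned 'WYQE2K', offset=30
After 4 (seek(12, SET)): offset=12
After 5 (seek(9, SET)): offset=9
After 6 (read(6)): returned 'JWILUI', offset=15
After 7 (seek(-1, CUR)): offset=14
After 8 (read(2)): returned 'I7', offset=16
After 9 (read(2)): returned 'HS', offset=18
After 10 (tell()): offset=18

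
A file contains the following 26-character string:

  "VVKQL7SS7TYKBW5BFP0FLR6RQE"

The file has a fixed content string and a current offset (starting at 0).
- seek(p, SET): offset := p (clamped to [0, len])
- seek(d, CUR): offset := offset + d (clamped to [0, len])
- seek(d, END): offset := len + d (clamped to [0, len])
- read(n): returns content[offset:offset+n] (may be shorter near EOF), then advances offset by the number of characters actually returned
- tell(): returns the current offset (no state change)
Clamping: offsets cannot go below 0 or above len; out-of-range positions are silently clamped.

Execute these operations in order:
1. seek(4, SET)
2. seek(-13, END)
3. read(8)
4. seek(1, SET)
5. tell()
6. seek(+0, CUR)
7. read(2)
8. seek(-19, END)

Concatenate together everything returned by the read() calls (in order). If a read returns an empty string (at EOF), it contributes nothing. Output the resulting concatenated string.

Answer: W5BFP0FLVK

Derivation:
After 1 (seek(4, SET)): offset=4
After 2 (seek(-13, END)): offset=13
After 3 (read(8)): returned 'W5BFP0FL', offset=21
After 4 (seek(1, SET)): offset=1
After 5 (tell()): offset=1
After 6 (seek(+0, CUR)): offset=1
After 7 (read(2)): returned 'VK', offset=3
After 8 (seek(-19, END)): offset=7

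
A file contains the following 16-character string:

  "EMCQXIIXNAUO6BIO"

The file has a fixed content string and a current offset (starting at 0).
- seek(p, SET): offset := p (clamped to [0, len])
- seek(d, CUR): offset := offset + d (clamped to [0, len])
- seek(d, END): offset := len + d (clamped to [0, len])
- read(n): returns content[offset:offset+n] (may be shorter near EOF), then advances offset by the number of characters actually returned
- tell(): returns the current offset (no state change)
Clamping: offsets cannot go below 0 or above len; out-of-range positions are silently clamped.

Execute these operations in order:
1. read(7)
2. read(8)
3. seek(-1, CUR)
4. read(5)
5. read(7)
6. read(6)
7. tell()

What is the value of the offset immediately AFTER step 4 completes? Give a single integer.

After 1 (read(7)): returned 'EMCQXII', offset=7
After 2 (read(8)): returned 'XNAUO6BI', offset=15
After 3 (seek(-1, CUR)): offset=14
After 4 (read(5)): returned 'IO', offset=16

Answer: 16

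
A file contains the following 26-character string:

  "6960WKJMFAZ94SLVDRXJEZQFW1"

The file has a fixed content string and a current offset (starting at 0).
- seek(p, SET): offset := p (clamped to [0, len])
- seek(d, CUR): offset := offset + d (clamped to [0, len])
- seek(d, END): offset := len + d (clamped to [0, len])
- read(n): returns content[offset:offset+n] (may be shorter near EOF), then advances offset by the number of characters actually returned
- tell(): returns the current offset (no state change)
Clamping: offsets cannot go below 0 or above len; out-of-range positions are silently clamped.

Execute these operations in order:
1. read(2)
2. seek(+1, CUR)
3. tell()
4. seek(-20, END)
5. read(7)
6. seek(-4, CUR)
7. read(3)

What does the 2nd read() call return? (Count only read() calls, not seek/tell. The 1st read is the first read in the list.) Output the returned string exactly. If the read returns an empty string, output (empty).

After 1 (read(2)): returned '69', offset=2
After 2 (seek(+1, CUR)): offset=3
After 3 (tell()): offset=3
After 4 (seek(-20, END)): offset=6
After 5 (read(7)): returned 'JMFAZ94', offset=13
After 6 (seek(-4, CUR)): offset=9
After 7 (read(3)): returned 'AZ9', offset=12

Answer: JMFAZ94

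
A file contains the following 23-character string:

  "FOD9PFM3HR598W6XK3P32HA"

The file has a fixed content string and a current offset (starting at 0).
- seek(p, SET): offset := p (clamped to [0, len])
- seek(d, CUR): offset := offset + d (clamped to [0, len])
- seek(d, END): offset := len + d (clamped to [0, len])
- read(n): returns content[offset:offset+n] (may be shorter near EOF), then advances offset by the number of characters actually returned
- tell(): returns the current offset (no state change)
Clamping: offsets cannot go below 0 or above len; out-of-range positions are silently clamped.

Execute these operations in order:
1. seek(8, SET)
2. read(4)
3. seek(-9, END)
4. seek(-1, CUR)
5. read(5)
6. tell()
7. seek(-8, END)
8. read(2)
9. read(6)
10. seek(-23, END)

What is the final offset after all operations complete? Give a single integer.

Answer: 0

Derivation:
After 1 (seek(8, SET)): offset=8
After 2 (read(4)): returned 'HR59', offset=12
After 3 (seek(-9, END)): offset=14
After 4 (seek(-1, CUR)): offset=13
After 5 (read(5)): returned 'W6XK3', offset=18
After 6 (tell()): offset=18
After 7 (seek(-8, END)): offset=15
After 8 (read(2)): returned 'XK', offset=17
After 9 (read(6)): returned '3P32HA', offset=23
After 10 (seek(-23, END)): offset=0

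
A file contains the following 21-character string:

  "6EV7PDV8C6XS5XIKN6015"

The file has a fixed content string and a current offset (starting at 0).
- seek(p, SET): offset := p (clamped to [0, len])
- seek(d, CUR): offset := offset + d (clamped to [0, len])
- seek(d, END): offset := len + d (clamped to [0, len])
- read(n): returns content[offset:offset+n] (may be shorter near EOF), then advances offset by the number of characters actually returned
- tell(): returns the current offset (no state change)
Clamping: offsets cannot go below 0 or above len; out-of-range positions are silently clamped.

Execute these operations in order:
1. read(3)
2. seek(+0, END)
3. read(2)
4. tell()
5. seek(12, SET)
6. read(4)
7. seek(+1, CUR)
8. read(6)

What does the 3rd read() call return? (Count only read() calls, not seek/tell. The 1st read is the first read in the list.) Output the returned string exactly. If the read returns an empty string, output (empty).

Answer: 5XIK

Derivation:
After 1 (read(3)): returned '6EV', offset=3
After 2 (seek(+0, END)): offset=21
After 3 (read(2)): returned '', offset=21
After 4 (tell()): offset=21
After 5 (seek(12, SET)): offset=12
After 6 (read(4)): returned '5XIK', offset=16
After 7 (seek(+1, CUR)): offset=17
After 8 (read(6)): returned '6015', offset=21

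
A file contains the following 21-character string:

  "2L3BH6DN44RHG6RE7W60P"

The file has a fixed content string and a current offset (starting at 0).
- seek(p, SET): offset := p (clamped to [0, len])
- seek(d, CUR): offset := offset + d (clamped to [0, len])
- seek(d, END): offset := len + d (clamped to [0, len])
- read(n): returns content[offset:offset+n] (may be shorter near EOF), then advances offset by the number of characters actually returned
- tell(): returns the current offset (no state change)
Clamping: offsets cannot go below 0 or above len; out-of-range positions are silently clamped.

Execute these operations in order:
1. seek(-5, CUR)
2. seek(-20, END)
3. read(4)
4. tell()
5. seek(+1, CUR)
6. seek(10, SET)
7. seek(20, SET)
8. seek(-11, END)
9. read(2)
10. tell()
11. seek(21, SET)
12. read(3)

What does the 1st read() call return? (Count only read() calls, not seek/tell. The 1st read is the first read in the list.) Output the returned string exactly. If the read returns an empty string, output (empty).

Answer: L3BH

Derivation:
After 1 (seek(-5, CUR)): offset=0
After 2 (seek(-20, END)): offset=1
After 3 (read(4)): returned 'L3BH', offset=5
After 4 (tell()): offset=5
After 5 (seek(+1, CUR)): offset=6
After 6 (seek(10, SET)): offset=10
After 7 (seek(20, SET)): offset=20
After 8 (seek(-11, END)): offset=10
After 9 (read(2)): returned 'RH', offset=12
After 10 (tell()): offset=12
After 11 (seek(21, SET)): offset=21
After 12 (read(3)): returned '', offset=21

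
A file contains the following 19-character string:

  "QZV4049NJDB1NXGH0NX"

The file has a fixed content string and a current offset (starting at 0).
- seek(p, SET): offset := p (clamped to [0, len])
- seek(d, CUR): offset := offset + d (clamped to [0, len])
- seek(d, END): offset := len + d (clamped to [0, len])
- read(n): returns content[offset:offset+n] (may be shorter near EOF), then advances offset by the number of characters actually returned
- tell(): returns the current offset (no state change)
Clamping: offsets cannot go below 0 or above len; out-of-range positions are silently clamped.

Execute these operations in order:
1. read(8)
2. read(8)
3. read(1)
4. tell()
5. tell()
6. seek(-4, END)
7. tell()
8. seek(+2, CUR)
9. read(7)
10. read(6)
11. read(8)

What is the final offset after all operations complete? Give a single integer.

Answer: 19

Derivation:
After 1 (read(8)): returned 'QZV4049N', offset=8
After 2 (read(8)): returned 'JDB1NXGH', offset=16
After 3 (read(1)): returned '0', offset=17
After 4 (tell()): offset=17
After 5 (tell()): offset=17
After 6 (seek(-4, END)): offset=15
After 7 (tell()): offset=15
After 8 (seek(+2, CUR)): offset=17
After 9 (read(7)): returned 'NX', offset=19
After 10 (read(6)): returned '', offset=19
After 11 (read(8)): returned '', offset=19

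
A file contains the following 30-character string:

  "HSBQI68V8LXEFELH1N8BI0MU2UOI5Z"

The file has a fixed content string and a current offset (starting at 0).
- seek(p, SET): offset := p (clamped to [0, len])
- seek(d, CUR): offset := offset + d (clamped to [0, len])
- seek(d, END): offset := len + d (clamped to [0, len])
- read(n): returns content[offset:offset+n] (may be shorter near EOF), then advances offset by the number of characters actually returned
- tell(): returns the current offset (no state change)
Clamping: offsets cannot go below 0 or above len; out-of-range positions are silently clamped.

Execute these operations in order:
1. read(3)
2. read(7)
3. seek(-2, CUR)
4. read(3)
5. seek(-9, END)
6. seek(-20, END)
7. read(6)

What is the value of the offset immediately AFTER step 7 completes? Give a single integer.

Answer: 16

Derivation:
After 1 (read(3)): returned 'HSB', offset=3
After 2 (read(7)): returned 'QI68V8L', offset=10
After 3 (seek(-2, CUR)): offset=8
After 4 (read(3)): returned '8LX', offset=11
After 5 (seek(-9, END)): offset=21
After 6 (seek(-20, END)): offset=10
After 7 (read(6)): returned 'XEFELH', offset=16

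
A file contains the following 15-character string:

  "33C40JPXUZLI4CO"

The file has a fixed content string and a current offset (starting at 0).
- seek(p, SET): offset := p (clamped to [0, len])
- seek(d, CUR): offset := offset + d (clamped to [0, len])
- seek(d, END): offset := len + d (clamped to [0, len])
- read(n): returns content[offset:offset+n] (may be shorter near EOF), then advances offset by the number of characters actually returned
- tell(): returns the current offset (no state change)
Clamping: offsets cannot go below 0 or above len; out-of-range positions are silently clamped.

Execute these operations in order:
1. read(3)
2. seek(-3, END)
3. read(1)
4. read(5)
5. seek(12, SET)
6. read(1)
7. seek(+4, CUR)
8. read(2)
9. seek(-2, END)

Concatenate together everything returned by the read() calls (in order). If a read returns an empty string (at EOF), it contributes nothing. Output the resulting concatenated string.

Answer: 33C4CO4

Derivation:
After 1 (read(3)): returned '33C', offset=3
After 2 (seek(-3, END)): offset=12
After 3 (read(1)): returned '4', offset=13
After 4 (read(5)): returned 'CO', offset=15
After 5 (seek(12, SET)): offset=12
After 6 (read(1)): returned '4', offset=13
After 7 (seek(+4, CUR)): offset=15
After 8 (read(2)): returned '', offset=15
After 9 (seek(-2, END)): offset=13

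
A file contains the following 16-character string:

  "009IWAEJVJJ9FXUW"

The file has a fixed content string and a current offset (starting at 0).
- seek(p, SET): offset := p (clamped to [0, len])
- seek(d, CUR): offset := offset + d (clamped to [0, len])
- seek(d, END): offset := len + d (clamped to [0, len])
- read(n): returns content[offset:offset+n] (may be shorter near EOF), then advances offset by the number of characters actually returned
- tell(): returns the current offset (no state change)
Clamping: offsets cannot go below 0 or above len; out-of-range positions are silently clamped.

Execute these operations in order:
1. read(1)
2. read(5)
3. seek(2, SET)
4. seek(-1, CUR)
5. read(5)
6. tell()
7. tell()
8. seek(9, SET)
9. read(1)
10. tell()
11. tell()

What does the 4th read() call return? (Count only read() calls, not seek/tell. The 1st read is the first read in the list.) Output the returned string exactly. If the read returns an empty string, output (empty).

Answer: J

Derivation:
After 1 (read(1)): returned '0', offset=1
After 2 (read(5)): returned '09IWA', offset=6
After 3 (seek(2, SET)): offset=2
After 4 (seek(-1, CUR)): offset=1
After 5 (read(5)): returned '09IWA', offset=6
After 6 (tell()): offset=6
After 7 (tell()): offset=6
After 8 (seek(9, SET)): offset=9
After 9 (read(1)): returned 'J', offset=10
After 10 (tell()): offset=10
After 11 (tell()): offset=10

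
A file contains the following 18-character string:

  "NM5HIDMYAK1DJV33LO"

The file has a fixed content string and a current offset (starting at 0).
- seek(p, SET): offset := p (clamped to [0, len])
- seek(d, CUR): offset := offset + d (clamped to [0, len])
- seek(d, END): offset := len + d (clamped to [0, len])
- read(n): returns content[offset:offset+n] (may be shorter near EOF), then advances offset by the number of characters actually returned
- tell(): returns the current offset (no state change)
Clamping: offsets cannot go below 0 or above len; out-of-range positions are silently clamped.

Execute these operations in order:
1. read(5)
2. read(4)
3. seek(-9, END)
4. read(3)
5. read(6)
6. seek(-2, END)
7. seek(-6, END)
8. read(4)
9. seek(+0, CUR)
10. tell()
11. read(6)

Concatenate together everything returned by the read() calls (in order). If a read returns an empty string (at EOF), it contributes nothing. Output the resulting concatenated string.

After 1 (read(5)): returned 'NM5HI', offset=5
After 2 (read(4)): returned 'DMYA', offset=9
After 3 (seek(-9, END)): offset=9
After 4 (read(3)): returned 'K1D', offset=12
After 5 (read(6)): returned 'JV33LO', offset=18
After 6 (seek(-2, END)): offset=16
After 7 (seek(-6, END)): offset=12
After 8 (read(4)): returned 'JV33', offset=16
After 9 (seek(+0, CUR)): offset=16
After 10 (tell()): offset=16
After 11 (read(6)): returned 'LO', offset=18

Answer: NM5HIDMYAK1DJV33LOJV33LO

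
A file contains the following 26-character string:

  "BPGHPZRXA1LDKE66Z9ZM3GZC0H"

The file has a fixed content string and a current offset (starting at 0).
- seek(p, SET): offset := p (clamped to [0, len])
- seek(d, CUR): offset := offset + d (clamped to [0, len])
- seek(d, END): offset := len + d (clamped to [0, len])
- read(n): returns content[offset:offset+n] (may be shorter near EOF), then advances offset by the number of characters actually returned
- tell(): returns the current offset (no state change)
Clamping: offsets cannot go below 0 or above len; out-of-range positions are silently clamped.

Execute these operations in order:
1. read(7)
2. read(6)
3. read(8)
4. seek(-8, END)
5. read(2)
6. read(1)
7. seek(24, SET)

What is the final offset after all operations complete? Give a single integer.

Answer: 24

Derivation:
After 1 (read(7)): returned 'BPGHPZR', offset=7
After 2 (read(6)): returned 'XA1LDK', offset=13
After 3 (read(8)): returned 'E66Z9ZM3', offset=21
After 4 (seek(-8, END)): offset=18
After 5 (read(2)): returned 'ZM', offset=20
After 6 (read(1)): returned '3', offset=21
After 7 (seek(24, SET)): offset=24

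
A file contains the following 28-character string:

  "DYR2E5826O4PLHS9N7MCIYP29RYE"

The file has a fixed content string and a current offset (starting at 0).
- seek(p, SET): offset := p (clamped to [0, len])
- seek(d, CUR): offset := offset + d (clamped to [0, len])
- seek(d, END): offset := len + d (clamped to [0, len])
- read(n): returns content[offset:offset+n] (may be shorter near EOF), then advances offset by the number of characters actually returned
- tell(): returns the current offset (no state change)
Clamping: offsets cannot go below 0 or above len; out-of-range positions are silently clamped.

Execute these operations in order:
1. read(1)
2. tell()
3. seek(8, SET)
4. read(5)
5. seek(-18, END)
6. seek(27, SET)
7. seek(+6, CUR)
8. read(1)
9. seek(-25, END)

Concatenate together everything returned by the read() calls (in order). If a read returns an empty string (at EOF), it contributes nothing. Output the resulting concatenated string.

Answer: D6O4PL

Derivation:
After 1 (read(1)): returned 'D', offset=1
After 2 (tell()): offset=1
After 3 (seek(8, SET)): offset=8
After 4 (read(5)): returned '6O4PL', offset=13
After 5 (seek(-18, END)): offset=10
After 6 (seek(27, SET)): offset=27
After 7 (seek(+6, CUR)): offset=28
After 8 (read(1)): returned '', offset=28
After 9 (seek(-25, END)): offset=3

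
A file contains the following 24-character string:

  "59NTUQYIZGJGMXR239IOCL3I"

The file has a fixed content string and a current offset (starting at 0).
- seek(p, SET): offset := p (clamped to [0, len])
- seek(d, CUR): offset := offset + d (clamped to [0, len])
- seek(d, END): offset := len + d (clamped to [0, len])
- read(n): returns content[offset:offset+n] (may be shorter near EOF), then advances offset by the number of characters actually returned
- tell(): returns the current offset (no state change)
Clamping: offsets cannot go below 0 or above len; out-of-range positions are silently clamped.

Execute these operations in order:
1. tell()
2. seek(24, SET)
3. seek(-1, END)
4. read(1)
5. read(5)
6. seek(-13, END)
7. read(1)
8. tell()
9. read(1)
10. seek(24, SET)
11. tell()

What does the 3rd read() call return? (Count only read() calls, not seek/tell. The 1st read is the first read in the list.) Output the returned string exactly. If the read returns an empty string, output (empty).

After 1 (tell()): offset=0
After 2 (seek(24, SET)): offset=24
After 3 (seek(-1, END)): offset=23
After 4 (read(1)): returned 'I', offset=24
After 5 (read(5)): returned '', offset=24
After 6 (seek(-13, END)): offset=11
After 7 (read(1)): returned 'G', offset=12
After 8 (tell()): offset=12
After 9 (read(1)): returned 'M', offset=13
After 10 (seek(24, SET)): offset=24
After 11 (tell()): offset=24

Answer: G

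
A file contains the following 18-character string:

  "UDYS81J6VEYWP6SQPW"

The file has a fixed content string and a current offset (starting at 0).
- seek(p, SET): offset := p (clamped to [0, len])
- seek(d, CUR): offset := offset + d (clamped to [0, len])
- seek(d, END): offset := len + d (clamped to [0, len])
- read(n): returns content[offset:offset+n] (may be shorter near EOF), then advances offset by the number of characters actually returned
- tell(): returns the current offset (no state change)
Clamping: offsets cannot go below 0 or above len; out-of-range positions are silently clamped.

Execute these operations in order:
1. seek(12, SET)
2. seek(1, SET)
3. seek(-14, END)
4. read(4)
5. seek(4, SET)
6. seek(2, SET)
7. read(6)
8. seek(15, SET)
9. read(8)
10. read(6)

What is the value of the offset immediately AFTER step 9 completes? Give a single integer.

After 1 (seek(12, SET)): offset=12
After 2 (seek(1, SET)): offset=1
After 3 (seek(-14, END)): offset=4
After 4 (read(4)): returned '81J6', offset=8
After 5 (seek(4, SET)): offset=4
After 6 (seek(2, SET)): offset=2
After 7 (read(6)): returned 'YS81J6', offset=8
After 8 (seek(15, SET)): offset=15
After 9 (read(8)): returned 'QPW', offset=18

Answer: 18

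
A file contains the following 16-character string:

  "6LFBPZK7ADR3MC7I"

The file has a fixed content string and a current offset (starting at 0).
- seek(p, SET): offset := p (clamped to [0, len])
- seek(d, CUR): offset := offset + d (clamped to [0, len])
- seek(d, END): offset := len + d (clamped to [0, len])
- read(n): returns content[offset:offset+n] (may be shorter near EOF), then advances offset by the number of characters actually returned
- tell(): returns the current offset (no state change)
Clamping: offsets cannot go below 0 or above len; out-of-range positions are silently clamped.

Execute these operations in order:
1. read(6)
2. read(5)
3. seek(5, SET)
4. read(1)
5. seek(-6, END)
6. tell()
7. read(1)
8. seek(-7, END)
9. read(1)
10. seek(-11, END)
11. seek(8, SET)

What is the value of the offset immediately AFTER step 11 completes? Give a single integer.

Answer: 8

Derivation:
After 1 (read(6)): returned '6LFBPZ', offset=6
After 2 (read(5)): returned 'K7ADR', offset=11
After 3 (seek(5, SET)): offset=5
After 4 (read(1)): returned 'Z', offset=6
After 5 (seek(-6, END)): offset=10
After 6 (tell()): offset=10
After 7 (read(1)): returned 'R', offset=11
After 8 (seek(-7, END)): offset=9
After 9 (read(1)): returned 'D', offset=10
After 10 (seek(-11, END)): offset=5
After 11 (seek(8, SET)): offset=8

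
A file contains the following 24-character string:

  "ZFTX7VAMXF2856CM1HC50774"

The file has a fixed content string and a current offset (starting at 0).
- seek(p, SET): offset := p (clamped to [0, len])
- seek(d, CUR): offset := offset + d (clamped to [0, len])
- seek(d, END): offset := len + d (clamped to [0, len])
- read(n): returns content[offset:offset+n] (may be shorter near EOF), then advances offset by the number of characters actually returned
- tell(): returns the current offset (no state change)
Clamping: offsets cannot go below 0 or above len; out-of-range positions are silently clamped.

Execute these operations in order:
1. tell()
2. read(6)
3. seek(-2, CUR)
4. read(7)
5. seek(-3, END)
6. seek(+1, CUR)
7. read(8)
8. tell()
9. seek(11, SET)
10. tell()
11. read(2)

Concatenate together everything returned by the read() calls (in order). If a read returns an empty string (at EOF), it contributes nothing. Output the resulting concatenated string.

Answer: ZFTX7V7VAMXF27485

Derivation:
After 1 (tell()): offset=0
After 2 (read(6)): returned 'ZFTX7V', offset=6
After 3 (seek(-2, CUR)): offset=4
After 4 (read(7)): returned '7VAMXF2', offset=11
After 5 (seek(-3, END)): offset=21
After 6 (seek(+1, CUR)): offset=22
After 7 (read(8)): returned '74', offset=24
After 8 (tell()): offset=24
After 9 (seek(11, SET)): offset=11
After 10 (tell()): offset=11
After 11 (read(2)): returned '85', offset=13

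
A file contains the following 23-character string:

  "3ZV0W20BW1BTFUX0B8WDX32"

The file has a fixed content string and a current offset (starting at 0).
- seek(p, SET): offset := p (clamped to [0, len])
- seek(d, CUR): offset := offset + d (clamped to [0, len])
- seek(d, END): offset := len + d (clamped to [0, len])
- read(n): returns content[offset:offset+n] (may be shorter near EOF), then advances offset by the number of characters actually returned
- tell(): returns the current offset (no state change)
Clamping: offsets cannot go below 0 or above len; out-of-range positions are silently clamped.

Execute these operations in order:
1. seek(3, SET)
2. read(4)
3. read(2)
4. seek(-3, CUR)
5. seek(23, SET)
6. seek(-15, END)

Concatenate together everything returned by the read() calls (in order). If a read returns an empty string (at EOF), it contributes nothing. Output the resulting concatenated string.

After 1 (seek(3, SET)): offset=3
After 2 (read(4)): returned '0W20', offset=7
After 3 (read(2)): returned 'BW', offset=9
After 4 (seek(-3, CUR)): offset=6
After 5 (seek(23, SET)): offset=23
After 6 (seek(-15, END)): offset=8

Answer: 0W20BW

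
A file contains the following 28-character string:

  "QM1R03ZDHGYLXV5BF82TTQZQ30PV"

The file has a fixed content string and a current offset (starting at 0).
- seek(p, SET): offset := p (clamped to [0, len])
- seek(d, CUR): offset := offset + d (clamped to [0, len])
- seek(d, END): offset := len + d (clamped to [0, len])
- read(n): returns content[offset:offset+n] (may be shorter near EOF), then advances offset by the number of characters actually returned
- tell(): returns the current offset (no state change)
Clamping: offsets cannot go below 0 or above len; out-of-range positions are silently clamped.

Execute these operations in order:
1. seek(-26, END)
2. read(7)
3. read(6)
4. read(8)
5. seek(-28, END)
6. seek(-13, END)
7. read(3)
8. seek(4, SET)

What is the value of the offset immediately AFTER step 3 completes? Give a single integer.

Answer: 15

Derivation:
After 1 (seek(-26, END)): offset=2
After 2 (read(7)): returned '1R03ZDH', offset=9
After 3 (read(6)): returned 'GYLXV5', offset=15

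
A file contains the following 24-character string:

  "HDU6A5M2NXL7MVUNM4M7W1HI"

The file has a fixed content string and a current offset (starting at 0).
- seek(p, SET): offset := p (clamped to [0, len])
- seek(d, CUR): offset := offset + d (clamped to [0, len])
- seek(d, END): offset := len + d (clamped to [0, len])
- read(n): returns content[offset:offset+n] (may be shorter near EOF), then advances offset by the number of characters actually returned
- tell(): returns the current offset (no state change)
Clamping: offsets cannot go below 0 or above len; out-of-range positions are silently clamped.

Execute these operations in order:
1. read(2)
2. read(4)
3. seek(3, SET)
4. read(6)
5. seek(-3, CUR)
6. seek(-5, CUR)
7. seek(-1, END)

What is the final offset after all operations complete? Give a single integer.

Answer: 23

Derivation:
After 1 (read(2)): returned 'HD', offset=2
After 2 (read(4)): returned 'U6A5', offset=6
After 3 (seek(3, SET)): offset=3
After 4 (read(6)): returned '6A5M2N', offset=9
After 5 (seek(-3, CUR)): offset=6
After 6 (seek(-5, CUR)): offset=1
After 7 (seek(-1, END)): offset=23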